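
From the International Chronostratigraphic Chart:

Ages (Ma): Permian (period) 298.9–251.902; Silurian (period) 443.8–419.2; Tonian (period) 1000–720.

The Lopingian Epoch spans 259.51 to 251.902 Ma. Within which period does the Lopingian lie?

Permian

The Lopingian (259.51–251.902 Ma) lies entirely within 298.9–251.902 Ma, the Permian Period.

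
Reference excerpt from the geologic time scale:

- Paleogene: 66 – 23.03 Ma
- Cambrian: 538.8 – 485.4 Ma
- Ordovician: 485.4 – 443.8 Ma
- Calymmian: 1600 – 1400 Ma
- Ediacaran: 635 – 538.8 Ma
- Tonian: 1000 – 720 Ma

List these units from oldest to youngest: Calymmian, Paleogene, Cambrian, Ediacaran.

Sorting by start age (descending Ma, since larger Ma = older): Calymmian start 1600, Ediacaran start 635, Cambrian start 538.8, Paleogene start 66.

Calymmian, Ediacaran, Cambrian, Paleogene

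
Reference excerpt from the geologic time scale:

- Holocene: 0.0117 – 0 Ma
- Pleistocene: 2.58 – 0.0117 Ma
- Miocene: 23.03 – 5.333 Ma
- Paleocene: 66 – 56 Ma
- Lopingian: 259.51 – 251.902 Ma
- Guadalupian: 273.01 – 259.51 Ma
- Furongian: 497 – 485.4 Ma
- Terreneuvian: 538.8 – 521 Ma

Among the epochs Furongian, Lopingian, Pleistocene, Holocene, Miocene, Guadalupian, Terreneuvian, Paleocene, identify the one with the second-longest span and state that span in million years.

Miocene, 17.697 million years

Start − end for each: Furongian 497 − 485.4 = 11.6; Lopingian 259.51 − 251.902 = 7.608; Pleistocene 2.58 − 0.0117 = 2.5683; Holocene 0.0117 − 0 = 0.0117; Miocene 23.03 − 5.333 = 17.697; Guadalupian 273.01 − 259.51 = 13.5; Terreneuvian 538.8 − 521 = 17.8; Paleocene 66 − 56 = 10.
Ranking these from longest: Terreneuvian > Miocene > Guadalupian > Furongian > Paleocene > Lopingian > Pleistocene > Holocene.
Position 2 in that ranking is Miocene, which lasted 17.697 Myr.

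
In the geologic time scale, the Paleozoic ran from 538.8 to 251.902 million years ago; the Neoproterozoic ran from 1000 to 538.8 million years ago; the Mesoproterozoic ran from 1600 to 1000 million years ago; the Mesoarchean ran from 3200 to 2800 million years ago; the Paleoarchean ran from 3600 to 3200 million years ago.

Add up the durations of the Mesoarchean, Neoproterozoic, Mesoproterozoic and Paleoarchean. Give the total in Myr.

1861.2 million years

Each duration: Mesoarchean = 400; Neoproterozoic = 461.2; Mesoproterozoic = 600; Paleoarchean = 400.
Sum: 400 + 461.2 + 600 + 400 = 1861.2 Myr.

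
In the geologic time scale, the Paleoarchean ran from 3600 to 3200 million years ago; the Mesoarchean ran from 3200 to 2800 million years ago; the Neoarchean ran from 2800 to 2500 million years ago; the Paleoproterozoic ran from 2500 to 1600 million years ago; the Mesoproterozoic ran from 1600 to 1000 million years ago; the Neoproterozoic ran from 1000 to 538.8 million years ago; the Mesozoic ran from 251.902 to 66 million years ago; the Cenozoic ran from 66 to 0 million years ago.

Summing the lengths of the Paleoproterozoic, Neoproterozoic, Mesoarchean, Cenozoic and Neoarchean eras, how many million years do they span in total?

Duration is start − end for each: (2500 − 1600) + (1000 − 538.8) + (3200 − 2800) + (66 − 0) + (2800 − 2500).
That is 900 + 461.2 + 400 + 66 + 300, which totals 2127.2 million years.

2127.2 million years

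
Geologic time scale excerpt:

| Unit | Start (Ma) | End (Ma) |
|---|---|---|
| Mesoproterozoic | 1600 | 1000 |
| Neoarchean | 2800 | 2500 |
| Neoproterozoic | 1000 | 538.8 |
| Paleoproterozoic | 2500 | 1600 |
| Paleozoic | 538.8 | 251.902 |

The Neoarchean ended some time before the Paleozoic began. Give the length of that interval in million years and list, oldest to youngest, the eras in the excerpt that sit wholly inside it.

1961.2 million years; Paleoproterozoic, Mesoproterozoic, Neoproterozoic

End of Neoarchean = 2500 Ma; start of Paleozoic = 538.8 Ma.
Gap = 2500 − 538.8 = 1961.2 Myr.
Eras wholly inside 2500–538.8 Ma: Paleoproterozoic (2500–1600), Mesoproterozoic (1600–1000), Neoproterozoic (1000–538.8).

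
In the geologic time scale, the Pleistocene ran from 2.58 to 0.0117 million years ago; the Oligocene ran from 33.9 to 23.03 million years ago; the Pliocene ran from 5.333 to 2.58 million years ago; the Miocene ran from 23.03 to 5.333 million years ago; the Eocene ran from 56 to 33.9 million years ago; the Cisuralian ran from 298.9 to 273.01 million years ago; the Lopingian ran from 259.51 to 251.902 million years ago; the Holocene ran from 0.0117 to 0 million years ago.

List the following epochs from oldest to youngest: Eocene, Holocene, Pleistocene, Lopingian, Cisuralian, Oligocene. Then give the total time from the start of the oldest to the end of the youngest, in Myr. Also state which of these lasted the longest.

Cisuralian → Lopingian → Eocene → Oligocene → Pleistocene → Holocene; total span 298.9 Myr; longest is Cisuralian

Start ages (Ma): Cisuralian 298.9, Lopingian 259.51, Eocene 56, Oligocene 33.9, Pleistocene 2.58, Holocene 0.0117.
Ordered oldest to youngest: Cisuralian, Lopingian, Eocene, Oligocene, Pleistocene, Holocene.
Span = 298.9 − 0 = 298.9 Myr.
Durations: Eocene 22.1, Pleistocene 2.5683, Oligocene 10.87, Holocene 0.0117, Lopingian 7.608, Cisuralian 25.89 → longest is Cisuralian (25.89 Myr).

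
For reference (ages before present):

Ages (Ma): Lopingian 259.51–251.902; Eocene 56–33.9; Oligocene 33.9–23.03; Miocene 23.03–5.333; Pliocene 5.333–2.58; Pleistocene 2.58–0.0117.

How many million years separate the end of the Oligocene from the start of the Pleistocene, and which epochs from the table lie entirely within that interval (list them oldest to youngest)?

20.45 million years; Miocene, Pliocene

The Oligocene closes at 23.03 Ma and the Pleistocene opens at 2.58 Ma, so the interval is 23.03 − 2.58 = 20.45 Myr.
An epoch fits inside if it starts at or after 23.03 Ma and ends at or before 2.58 Ma; oldest first that gives Miocene, Pliocene.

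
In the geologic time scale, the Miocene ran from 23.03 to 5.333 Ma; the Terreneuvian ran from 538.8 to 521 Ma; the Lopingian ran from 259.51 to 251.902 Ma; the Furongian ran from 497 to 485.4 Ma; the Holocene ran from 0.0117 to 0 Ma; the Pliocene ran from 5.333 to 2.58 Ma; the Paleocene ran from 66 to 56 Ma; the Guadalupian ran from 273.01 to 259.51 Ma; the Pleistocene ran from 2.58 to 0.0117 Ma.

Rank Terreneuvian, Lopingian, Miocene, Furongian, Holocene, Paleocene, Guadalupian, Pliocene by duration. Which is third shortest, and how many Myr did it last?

Start − end for each: Terreneuvian 538.8 − 521 = 17.8; Lopingian 259.51 − 251.902 = 7.608; Miocene 23.03 − 5.333 = 17.697; Furongian 497 − 485.4 = 11.6; Holocene 0.0117 − 0 = 0.0117; Paleocene 66 − 56 = 10; Guadalupian 273.01 − 259.51 = 13.5; Pliocene 5.333 − 2.58 = 2.753.
Ranking these from shortest: Holocene < Pliocene < Lopingian < Paleocene < Furongian < Guadalupian < Miocene < Terreneuvian.
Position 3 in that ranking is Lopingian, which lasted 7.608 Myr.

Lopingian, 7.608 million years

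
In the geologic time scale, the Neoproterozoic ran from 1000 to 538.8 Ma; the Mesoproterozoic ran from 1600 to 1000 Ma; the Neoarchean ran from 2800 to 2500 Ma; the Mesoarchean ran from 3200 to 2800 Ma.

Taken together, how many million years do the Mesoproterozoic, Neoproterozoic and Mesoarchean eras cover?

Each duration: Mesoproterozoic = 600; Neoproterozoic = 461.2; Mesoarchean = 400.
Sum: 600 + 461.2 + 400 = 1461.2 Myr.

1461.2 million years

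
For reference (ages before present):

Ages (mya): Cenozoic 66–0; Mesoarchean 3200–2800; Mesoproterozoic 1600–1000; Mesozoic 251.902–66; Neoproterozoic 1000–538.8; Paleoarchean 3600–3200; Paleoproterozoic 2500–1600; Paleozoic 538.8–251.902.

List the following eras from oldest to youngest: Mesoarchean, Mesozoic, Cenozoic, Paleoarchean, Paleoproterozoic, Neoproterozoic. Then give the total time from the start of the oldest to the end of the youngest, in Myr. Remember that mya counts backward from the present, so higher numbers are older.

Paleoarchean → Mesoarchean → Paleoproterozoic → Neoproterozoic → Mesozoic → Cenozoic; total span 3600 Myr

From the excerpt: Mesoarchean 3200–2800; Mesozoic 251.902–66; Cenozoic 66–0; Paleoarchean 3600–3200; Paleoproterozoic 2500–1600; Neoproterozoic 1000–538.8 (Ma).
Larger Ma is earlier, so the oldest is Paleoarchean and the youngest is Cenozoic; oldest to youngest: Paleoarchean, Mesoarchean, Paleoproterozoic, Neoproterozoic, Mesozoic, Cenozoic.
Oldest start 3600 minus youngest end 0 gives 3600 Myr overall.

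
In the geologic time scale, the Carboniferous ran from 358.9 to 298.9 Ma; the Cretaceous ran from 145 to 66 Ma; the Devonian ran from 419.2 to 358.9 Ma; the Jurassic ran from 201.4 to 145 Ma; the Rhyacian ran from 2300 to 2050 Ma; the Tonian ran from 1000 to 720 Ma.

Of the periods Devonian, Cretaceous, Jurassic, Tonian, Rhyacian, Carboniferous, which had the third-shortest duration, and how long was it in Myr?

Start − end for each: Devonian 419.2 − 358.9 = 60.3; Cretaceous 145 − 66 = 79; Jurassic 201.4 − 145 = 56.4; Tonian 1000 − 720 = 280; Rhyacian 2300 − 2050 = 250; Carboniferous 358.9 − 298.9 = 60.
Ranking these from shortest: Jurassic < Carboniferous < Devonian < Cretaceous < Rhyacian < Tonian.
Position 3 in that ranking is Devonian, which lasted 60.3 Myr.

Devonian, 60.3 million years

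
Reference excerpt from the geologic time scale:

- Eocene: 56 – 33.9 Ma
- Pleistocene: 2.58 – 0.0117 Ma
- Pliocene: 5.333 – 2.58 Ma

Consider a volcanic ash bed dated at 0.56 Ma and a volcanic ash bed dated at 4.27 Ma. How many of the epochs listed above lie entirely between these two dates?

0

The older date is 4.27 Ma and the younger is 0.56 Ma.
No epoch both begins after 4.27 Ma and ends before 0.56 Ma, so the count is 0.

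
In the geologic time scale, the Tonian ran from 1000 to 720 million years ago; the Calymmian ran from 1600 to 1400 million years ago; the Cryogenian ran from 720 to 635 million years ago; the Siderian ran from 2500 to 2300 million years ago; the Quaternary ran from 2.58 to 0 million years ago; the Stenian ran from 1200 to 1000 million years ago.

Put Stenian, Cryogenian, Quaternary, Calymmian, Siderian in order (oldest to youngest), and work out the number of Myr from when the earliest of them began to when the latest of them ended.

Siderian → Calymmian → Stenian → Cryogenian → Quaternary; total span 2500 Myr

Start ages (Ma): Siderian 2500, Calymmian 1600, Stenian 1200, Cryogenian 720, Quaternary 2.58.
Ordered oldest to youngest: Siderian, Calymmian, Stenian, Cryogenian, Quaternary.
Span = 2500 − 0 = 2500 Myr.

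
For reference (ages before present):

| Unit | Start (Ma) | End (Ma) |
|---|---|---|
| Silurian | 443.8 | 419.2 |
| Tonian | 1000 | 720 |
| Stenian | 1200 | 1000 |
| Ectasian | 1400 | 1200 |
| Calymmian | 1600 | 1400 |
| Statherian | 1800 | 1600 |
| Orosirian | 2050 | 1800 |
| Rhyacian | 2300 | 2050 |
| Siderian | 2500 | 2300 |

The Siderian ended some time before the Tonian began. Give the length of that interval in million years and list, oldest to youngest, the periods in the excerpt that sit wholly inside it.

End of Siderian = 2300 Ma; start of Tonian = 1000 Ma.
Gap = 2300 − 1000 = 1300 Myr.
Periods wholly inside 2300–1000 Ma: Rhyacian (2300–2050), Orosirian (2050–1800), Statherian (1800–1600), Calymmian (1600–1400), Ectasian (1400–1200), Stenian (1200–1000).

1300 million years; Rhyacian, Orosirian, Statherian, Calymmian, Ectasian, Stenian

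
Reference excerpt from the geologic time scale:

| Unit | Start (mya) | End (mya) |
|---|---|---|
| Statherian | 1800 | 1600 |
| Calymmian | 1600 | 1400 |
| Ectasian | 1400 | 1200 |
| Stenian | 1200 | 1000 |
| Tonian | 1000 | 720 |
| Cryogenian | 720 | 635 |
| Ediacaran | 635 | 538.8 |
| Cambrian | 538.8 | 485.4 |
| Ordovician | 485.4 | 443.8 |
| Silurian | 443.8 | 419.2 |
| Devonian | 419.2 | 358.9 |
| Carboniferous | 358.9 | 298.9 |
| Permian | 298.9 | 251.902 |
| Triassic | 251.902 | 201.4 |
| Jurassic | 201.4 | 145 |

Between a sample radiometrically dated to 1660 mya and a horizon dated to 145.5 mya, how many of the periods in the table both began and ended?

13

1660 Ma sits inside the Statherian (1800–1600) and 145.5 Ma inside the Jurassic (201.4–145); neither of those is wholly between the two dates.
The listed periods lying completely between them are Calymmian, Ectasian, Stenian, Tonian, Cryogenian, Ediacaran, Cambrian, Ordovician, Silurian, Devonian, Carboniferous, Permian, Triassic — 13 in all.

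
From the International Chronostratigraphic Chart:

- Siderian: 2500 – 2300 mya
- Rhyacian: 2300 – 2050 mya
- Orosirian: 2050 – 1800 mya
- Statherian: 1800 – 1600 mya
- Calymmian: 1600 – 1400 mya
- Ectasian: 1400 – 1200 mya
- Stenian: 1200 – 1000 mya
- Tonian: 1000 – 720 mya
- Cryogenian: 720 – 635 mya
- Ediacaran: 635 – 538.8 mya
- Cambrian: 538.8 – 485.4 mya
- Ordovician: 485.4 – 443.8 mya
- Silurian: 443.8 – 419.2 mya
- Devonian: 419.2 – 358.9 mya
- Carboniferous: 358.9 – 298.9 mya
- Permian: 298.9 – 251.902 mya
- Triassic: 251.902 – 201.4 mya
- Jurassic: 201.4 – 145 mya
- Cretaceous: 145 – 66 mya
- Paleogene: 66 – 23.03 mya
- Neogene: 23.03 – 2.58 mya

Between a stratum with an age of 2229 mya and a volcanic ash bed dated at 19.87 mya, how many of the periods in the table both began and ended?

18

The older date is 2229 Ma and the younger is 19.87 Ma.
Periods with start < 2229 and end > 19.87 Ma: Orosirian (2050–1800), Statherian (1800–1600), Calymmian (1600–1400), Ectasian (1400–1200), Stenian (1200–1000), Tonian (1000–720), Cryogenian (720–635), Ediacaran (635–538.8), Cambrian (538.8–485.4), Ordovician (485.4–443.8), Silurian (443.8–419.2), Devonian (419.2–358.9), Carboniferous (358.9–298.9), Permian (298.9–251.902), Triassic (251.902–201.4), Jurassic (201.4–145), Cretaceous (145–66), Paleogene (66–23.03).
That is 18 complete periods.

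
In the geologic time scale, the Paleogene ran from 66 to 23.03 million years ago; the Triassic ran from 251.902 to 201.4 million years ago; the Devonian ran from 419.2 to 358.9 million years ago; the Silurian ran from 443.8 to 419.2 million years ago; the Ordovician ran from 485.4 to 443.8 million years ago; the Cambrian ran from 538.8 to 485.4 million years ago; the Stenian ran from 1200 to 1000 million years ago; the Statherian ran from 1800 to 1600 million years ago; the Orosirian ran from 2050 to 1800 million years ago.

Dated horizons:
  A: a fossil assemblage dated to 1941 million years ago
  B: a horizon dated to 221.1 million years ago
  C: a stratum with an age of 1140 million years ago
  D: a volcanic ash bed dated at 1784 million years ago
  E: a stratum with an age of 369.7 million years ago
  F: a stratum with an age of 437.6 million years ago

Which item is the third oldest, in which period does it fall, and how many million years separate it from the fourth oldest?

C, in the Stenian; 702.4 million years to F

Larger Ma means older, so oldest first: A 1941 > D 1784 > C 1140 > F 437.6 > E 369.7 > B 221.1.
Counting 3 along gives C (1140 Ma); the excerpt puts that inside the Stenian, 1200–1000 Ma.
Next in line is F (437.6 Ma), and 1140 − 437.6 = 702.4 Myr.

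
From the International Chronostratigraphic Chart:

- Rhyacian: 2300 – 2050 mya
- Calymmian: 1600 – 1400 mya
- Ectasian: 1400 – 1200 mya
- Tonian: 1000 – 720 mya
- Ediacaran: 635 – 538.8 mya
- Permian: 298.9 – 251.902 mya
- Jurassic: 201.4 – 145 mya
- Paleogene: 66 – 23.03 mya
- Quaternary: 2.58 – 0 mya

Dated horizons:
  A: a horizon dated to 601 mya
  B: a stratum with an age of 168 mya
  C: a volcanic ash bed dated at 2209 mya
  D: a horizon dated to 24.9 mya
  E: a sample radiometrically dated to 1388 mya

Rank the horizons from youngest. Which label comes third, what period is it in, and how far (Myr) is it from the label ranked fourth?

Sorted youngest-first by Ma: D (24.9), B (168), A (601), E (1388), C (2209).
The third youngest is A at 601 Ma, which lies in 635–538.8 Ma: the Ediacaran.
The fourth youngest is E at 1388 Ma; separation = |601 − 1388| = 787 Myr.

A, in the Ediacaran; 787 million years to E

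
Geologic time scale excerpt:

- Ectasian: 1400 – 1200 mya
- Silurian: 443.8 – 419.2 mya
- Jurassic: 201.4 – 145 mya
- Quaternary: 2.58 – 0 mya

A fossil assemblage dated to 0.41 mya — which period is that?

Quaternary

0.41 Ma lies between 2.58 and 0 Ma, so it falls in the Quaternary.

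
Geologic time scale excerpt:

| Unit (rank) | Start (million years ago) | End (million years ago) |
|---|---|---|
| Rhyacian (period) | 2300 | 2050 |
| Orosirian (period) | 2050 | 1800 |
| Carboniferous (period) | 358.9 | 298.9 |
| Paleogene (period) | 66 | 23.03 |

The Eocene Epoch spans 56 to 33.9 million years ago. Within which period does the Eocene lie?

Paleogene

The Eocene (56–33.9 Ma) lies entirely within 66–23.03 Ma, the Paleogene Period.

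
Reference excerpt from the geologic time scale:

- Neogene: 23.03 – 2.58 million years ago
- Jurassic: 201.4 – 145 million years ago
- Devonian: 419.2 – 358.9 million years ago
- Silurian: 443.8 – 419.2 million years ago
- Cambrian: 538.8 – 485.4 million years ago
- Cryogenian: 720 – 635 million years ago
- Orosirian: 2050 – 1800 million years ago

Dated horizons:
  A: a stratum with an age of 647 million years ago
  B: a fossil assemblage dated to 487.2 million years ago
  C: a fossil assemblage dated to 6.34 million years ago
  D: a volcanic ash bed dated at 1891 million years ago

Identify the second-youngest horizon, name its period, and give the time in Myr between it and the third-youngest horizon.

Smaller Ma means younger, so youngest first: C 6.34 < B 487.2 < A 647 < D 1891.
Counting 2 along gives B (487.2 Ma); the excerpt puts that inside the Cambrian, 538.8–485.4 Ma.
Next in line is A (647 Ma), and 647 − 487.2 = 159.8 Myr.

B, in the Cambrian; 159.8 million years to A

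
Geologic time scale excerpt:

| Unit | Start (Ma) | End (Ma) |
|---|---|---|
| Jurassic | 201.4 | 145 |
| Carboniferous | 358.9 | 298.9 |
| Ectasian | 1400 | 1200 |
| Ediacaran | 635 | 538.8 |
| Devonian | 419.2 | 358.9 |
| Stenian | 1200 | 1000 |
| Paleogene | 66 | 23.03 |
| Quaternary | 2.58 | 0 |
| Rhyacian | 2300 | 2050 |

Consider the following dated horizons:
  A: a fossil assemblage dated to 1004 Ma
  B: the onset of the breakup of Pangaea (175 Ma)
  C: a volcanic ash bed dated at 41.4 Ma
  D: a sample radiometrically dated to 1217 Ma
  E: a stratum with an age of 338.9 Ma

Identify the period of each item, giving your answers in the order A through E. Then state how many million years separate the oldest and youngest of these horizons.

A — Stenian; B — Jurassic; C — Paleogene; D — Ectasian; E — Carboniferous; span 1175.6 million years

Match each age against the start–end ranges in the excerpt: A = 1004 Ma → Stenian (1200–1000); B = 175 Ma → Jurassic (201.4–145); C = 41.4 Ma → Paleogene (66–23.03); D = 1217 Ma → Ectasian (1400–1200); E = 338.9 Ma → Carboniferous (358.9–298.9).
The largest age is 1217 Ma and the smallest is 41.4 Ma; their difference is 1175.6 Myr.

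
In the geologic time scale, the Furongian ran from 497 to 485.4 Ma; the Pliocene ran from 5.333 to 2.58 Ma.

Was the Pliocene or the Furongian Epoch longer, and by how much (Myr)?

Pliocene: 5.333 − 2.58 = 2.753 Myr.
Furongian: 497 − 485.4 = 11.6 Myr.
Difference: 11.6 − 2.753 = 8.847 Myr, so the Furongian was longer.

Furongian, by 8.847 million years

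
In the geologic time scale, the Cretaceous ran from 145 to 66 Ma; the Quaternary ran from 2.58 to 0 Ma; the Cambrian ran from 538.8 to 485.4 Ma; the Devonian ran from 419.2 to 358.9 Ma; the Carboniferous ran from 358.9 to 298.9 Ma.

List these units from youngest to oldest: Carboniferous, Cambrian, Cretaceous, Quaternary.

Read off each span (Ma): Carboniferous 358.9–298.9; Cambrian 538.8–485.4; Cretaceous 145–66; Quaternary 2.58–0.
Larger Ma is older, so oldest→youngest is Cambrian, Carboniferous, Cretaceous, Quaternary; reverse it for youngest→oldest.

Quaternary, Cretaceous, Carboniferous, Cambrian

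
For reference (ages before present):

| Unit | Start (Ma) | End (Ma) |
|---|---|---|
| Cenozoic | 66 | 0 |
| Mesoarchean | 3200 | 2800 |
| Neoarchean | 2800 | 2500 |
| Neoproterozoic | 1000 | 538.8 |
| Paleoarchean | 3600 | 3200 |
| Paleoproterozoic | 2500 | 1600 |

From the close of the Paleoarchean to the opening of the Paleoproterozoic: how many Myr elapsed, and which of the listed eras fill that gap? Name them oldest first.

700 million years; Mesoarchean, Neoarchean

The Paleoarchean closes at 3200 Ma and the Paleoproterozoic opens at 2500 Ma, so the interval is 3200 − 2500 = 700 Myr.
An era fits inside if it starts at or after 3200 Ma and ends at or before 2500 Ma; oldest first that gives Mesoarchean, Neoarchean.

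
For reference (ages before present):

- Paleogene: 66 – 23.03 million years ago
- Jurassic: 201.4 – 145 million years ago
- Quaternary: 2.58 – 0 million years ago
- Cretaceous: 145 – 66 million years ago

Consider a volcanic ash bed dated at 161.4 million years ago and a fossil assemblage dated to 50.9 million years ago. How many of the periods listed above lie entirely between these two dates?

161.4 Ma sits inside the Jurassic (201.4–145) and 50.9 Ma inside the Paleogene (66–23.03); neither of those is wholly between the two dates.
The listed periods lying completely between them are Cretaceous — 1 in all.

1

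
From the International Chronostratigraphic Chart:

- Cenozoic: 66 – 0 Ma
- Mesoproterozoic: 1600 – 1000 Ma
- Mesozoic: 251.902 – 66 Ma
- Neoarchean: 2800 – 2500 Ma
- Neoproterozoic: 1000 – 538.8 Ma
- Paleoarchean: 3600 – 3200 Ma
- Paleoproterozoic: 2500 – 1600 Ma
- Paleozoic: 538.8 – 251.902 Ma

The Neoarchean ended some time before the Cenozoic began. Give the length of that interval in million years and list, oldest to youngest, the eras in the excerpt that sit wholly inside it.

2434 million years; Paleoproterozoic, Mesoproterozoic, Neoproterozoic, Paleozoic, Mesozoic

The Neoarchean closes at 2500 Ma and the Cenozoic opens at 66 Ma, so the interval is 2500 − 66 = 2434 Myr.
An era fits inside if it starts at or after 2500 Ma and ends at or before 66 Ma; oldest first that gives Paleoproterozoic, Mesoproterozoic, Neoproterozoic, Paleozoic, Mesozoic.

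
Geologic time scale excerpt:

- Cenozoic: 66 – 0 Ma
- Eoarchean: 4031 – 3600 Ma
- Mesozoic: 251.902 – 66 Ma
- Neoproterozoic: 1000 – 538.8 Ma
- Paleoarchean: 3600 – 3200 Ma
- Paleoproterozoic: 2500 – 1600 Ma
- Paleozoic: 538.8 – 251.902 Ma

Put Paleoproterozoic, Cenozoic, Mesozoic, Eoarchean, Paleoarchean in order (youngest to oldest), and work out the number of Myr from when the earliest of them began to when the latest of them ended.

Cenozoic → Mesozoic → Paleoproterozoic → Paleoarchean → Eoarchean; total span 4031 Myr

Start ages (Ma): Eoarchean 4031, Paleoarchean 3600, Paleoproterozoic 2500, Mesozoic 251.902, Cenozoic 66.
Ordered youngest to oldest: Cenozoic, Mesozoic, Paleoproterozoic, Paleoarchean, Eoarchean.
Span = 4031 − 0 = 4031 Myr.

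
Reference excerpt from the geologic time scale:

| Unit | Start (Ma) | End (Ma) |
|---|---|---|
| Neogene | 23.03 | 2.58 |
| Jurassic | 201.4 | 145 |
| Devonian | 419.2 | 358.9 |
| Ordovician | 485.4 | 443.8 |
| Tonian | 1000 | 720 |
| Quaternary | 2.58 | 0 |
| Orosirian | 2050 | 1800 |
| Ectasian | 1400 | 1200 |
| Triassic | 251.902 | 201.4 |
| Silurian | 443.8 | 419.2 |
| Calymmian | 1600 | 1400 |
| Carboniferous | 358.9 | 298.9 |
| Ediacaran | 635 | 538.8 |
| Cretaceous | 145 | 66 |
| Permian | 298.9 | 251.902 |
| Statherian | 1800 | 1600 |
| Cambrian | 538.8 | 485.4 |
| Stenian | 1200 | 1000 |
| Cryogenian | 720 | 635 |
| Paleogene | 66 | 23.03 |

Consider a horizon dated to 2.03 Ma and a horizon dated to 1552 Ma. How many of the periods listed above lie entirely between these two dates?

1552 Ma sits inside the Calymmian (1600–1400) and 2.03 Ma inside the Quaternary (2.58–0); neither of those is wholly between the two dates.
The listed periods lying completely between them are Ectasian, Stenian, Tonian, Cryogenian, Ediacaran, Cambrian, Ordovician, Silurian, Devonian, Carboniferous, Permian, Triassic, Jurassic, Cretaceous, Paleogene, Neogene — 16 in all.

16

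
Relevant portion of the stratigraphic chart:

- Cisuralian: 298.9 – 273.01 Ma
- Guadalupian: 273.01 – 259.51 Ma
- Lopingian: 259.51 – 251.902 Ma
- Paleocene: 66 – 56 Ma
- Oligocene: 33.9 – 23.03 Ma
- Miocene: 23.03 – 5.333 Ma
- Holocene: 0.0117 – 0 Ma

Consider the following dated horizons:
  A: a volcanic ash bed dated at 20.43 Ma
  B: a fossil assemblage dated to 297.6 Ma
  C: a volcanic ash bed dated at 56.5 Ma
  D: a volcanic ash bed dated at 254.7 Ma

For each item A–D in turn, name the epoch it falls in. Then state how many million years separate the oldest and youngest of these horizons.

A — Miocene; B — Cisuralian; C — Paleocene; D — Lopingian; span 277.17 million years

A: 20.43 Ma lies in 23.03–5.333 Ma, so Miocene.
B: 297.6 Ma lies in 298.9–273.01 Ma, so Cisuralian.
C: 56.5 Ma lies in 66–56 Ma, so Paleocene.
D: 254.7 Ma lies in 259.51–251.902 Ma, so Lopingian.
Oldest = 297.6 Ma, youngest = 20.43 Ma → span 277.17 Myr.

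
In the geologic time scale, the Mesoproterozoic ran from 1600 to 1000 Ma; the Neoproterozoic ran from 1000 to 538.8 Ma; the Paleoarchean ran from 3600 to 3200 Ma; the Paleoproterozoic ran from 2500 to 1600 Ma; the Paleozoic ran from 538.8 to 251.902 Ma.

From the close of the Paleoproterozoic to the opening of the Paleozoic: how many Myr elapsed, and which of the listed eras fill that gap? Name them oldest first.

1061.2 million years; Mesoproterozoic, Neoproterozoic

End of Paleoproterozoic = 1600 Ma; start of Paleozoic = 538.8 Ma.
Gap = 1600 − 538.8 = 1061.2 Myr.
Eras wholly inside 1600–538.8 Ma: Mesoproterozoic (1600–1000), Neoproterozoic (1000–538.8).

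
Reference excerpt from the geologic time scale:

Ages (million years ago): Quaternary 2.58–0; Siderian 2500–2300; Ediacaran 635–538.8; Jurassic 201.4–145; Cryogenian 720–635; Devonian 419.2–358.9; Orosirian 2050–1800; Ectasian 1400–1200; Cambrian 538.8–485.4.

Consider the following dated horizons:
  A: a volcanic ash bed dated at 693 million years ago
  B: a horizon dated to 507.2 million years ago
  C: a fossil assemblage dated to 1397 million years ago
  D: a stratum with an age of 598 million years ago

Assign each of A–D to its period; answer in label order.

Match each age against the start–end ranges in the excerpt: A = 693 Ma → Cryogenian (720–635); B = 507.2 Ma → Cambrian (538.8–485.4); C = 1397 Ma → Ectasian (1400–1200); D = 598 Ma → Ediacaran (635–538.8).

A — Cryogenian; B — Cambrian; C — Ectasian; D — Ediacaran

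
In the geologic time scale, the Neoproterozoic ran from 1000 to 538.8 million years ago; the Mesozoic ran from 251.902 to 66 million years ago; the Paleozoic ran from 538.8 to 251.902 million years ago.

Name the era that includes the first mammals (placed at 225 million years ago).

Mesozoic

225 Ma lies between 251.902 and 66 Ma, so it falls in the Mesozoic.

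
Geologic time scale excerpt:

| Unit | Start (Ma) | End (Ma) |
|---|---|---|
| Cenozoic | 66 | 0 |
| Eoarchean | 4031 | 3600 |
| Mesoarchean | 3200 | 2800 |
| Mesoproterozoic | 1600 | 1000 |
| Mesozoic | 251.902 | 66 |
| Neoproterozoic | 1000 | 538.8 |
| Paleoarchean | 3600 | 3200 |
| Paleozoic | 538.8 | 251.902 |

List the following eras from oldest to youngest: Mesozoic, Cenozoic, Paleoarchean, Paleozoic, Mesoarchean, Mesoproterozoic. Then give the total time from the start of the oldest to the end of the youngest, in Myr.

Paleoarchean → Mesoarchean → Mesoproterozoic → Paleozoic → Mesozoic → Cenozoic; total span 3600 Myr

From the excerpt: Mesozoic 251.902–66; Cenozoic 66–0; Paleoarchean 3600–3200; Paleozoic 538.8–251.902; Mesoarchean 3200–2800; Mesoproterozoic 1600–1000 (Ma).
Larger Ma is earlier, so the oldest is Paleoarchean and the youngest is Cenozoic; oldest to youngest: Paleoarchean, Mesoarchean, Mesoproterozoic, Paleozoic, Mesozoic, Cenozoic.
Oldest start 3600 minus youngest end 0 gives 3600 Myr overall.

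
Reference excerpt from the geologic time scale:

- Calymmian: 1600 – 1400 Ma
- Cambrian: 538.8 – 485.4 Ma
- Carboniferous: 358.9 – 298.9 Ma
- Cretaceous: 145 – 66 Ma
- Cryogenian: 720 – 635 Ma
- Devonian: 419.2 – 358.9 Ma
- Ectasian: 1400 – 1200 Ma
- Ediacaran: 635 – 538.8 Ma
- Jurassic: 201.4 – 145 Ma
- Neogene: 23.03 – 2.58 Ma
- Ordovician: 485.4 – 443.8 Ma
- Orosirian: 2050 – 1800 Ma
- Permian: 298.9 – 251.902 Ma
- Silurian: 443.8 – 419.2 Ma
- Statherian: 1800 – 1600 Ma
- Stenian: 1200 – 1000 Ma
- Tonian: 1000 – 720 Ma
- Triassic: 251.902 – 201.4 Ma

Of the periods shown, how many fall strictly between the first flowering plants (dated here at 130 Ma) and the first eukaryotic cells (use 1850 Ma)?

15

1850 Ma sits inside the Orosirian (2050–1800) and 130 Ma inside the Cretaceous (145–66); neither of those is wholly between the two dates.
The listed periods lying completely between them are Statherian, Calymmian, Ectasian, Stenian, Tonian, Cryogenian, Ediacaran, Cambrian, Ordovician, Silurian, Devonian, Carboniferous, Permian, Triassic, Jurassic — 15 in all.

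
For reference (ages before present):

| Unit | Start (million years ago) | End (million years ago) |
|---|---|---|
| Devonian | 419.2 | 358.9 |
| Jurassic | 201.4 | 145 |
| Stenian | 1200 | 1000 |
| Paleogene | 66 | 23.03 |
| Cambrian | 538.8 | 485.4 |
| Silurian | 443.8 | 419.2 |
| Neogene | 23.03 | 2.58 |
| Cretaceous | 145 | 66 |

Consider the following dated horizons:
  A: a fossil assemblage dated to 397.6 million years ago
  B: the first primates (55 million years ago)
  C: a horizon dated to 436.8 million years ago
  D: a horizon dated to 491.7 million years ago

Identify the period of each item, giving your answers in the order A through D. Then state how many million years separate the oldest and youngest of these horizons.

A — Devonian; B — Paleogene; C — Silurian; D — Cambrian; span 436.7 million years

Match each age against the start–end ranges in the excerpt: A = 397.6 Ma → Devonian (419.2–358.9); B = 55 Ma → Paleogene (66–23.03); C = 436.8 Ma → Silurian (443.8–419.2); D = 491.7 Ma → Cambrian (538.8–485.4).
The largest age is 491.7 Ma and the smallest is 55 Ma; their difference is 436.7 Myr.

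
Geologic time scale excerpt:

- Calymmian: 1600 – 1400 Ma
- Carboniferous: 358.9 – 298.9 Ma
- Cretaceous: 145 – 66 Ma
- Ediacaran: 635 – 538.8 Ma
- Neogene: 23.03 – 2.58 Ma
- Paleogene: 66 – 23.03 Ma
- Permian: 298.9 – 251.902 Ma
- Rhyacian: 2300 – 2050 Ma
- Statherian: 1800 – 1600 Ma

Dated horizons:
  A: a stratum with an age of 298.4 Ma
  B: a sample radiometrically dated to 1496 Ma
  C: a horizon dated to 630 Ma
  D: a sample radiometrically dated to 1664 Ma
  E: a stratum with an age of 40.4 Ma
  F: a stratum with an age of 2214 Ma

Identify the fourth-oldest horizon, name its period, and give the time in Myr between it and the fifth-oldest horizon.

C, in the Ediacaran; 331.6 million years to A

Larger Ma means older, so oldest first: F 2214 > D 1664 > B 1496 > C 630 > A 298.4 > E 40.4.
Counting 4 along gives C (630 Ma); the excerpt puts that inside the Ediacaran, 635–538.8 Ma.
Next in line is A (298.4 Ma), and 630 − 298.4 = 331.6 Myr.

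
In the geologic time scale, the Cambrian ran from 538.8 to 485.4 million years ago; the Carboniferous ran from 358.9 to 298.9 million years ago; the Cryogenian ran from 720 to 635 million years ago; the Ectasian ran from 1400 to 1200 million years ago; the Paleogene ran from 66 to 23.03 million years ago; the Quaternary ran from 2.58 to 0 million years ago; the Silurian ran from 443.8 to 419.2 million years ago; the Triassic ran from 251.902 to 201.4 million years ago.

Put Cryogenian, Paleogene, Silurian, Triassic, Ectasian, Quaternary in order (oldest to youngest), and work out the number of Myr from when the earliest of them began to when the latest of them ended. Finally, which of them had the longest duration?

Ectasian, Cryogenian, Silurian, Triassic, Paleogene, Quaternary; total span 1400 Myr; longest is Ectasian

Start ages (Ma): Ectasian 1400, Cryogenian 720, Silurian 443.8, Triassic 251.902, Paleogene 66, Quaternary 2.58.
Ordered oldest to youngest: Ectasian, Cryogenian, Silurian, Triassic, Paleogene, Quaternary.
Span = 1400 − 0 = 1400 Myr.
Durations: Silurian 24.6, Quaternary 2.58, Paleogene 42.97, Cryogenian 85, Triassic 50.502, Ectasian 200 → longest is Ectasian (200 Myr).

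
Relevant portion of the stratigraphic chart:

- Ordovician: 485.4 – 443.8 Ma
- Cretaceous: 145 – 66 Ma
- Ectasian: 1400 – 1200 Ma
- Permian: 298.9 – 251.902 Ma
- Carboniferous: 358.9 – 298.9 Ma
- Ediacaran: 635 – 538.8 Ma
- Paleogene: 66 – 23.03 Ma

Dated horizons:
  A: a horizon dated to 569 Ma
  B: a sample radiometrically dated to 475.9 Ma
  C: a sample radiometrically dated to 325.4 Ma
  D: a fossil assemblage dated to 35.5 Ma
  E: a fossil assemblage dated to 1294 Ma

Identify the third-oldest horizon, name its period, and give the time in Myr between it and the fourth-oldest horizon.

Larger Ma means older, so oldest first: E 1294 > A 569 > B 475.9 > C 325.4 > D 35.5.
Counting 3 along gives B (475.9 Ma); the excerpt puts that inside the Ordovician, 485.4–443.8 Ma.
Next in line is C (325.4 Ma), and 475.9 − 325.4 = 150.5 Myr.

B, in the Ordovician; 150.5 million years to C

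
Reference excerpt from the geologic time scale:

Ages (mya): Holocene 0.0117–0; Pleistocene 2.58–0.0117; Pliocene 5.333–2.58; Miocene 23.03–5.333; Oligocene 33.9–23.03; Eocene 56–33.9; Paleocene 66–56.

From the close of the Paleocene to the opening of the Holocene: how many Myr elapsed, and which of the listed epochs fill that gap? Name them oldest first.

55.9883 million years; Eocene, Oligocene, Miocene, Pliocene, Pleistocene

The Paleocene closes at 56 Ma and the Holocene opens at 0.0117 Ma, so the interval is 56 − 0.0117 = 55.9883 Myr.
An epoch fits inside if it starts at or after 56 Ma and ends at or before 0.0117 Ma; oldest first that gives Eocene, Oligocene, Miocene, Pliocene, Pleistocene.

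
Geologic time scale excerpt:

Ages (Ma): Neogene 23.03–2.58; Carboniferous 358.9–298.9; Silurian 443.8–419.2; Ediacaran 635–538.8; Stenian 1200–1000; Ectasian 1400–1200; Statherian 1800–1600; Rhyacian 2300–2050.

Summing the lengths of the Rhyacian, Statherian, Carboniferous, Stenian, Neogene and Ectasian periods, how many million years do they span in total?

Each duration: Rhyacian = 250; Statherian = 200; Carboniferous = 60; Stenian = 200; Neogene = 20.45; Ectasian = 200.
Sum: 250 + 200 + 60 + 200 + 20.45 + 200 = 930.45 Myr.

930.45 million years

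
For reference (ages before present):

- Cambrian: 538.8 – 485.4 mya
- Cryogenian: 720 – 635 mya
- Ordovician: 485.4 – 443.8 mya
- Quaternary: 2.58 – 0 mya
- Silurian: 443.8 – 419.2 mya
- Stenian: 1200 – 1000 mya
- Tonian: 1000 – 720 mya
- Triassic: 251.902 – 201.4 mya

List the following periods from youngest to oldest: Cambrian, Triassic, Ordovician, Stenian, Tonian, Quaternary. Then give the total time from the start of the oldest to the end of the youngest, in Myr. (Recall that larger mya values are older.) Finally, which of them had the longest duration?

Start ages (Ma): Stenian 1200, Tonian 1000, Cambrian 538.8, Ordovician 485.4, Triassic 251.902, Quaternary 2.58.
Ordered youngest to oldest: Quaternary, Triassic, Ordovician, Cambrian, Tonian, Stenian.
Span = 1200 − 0 = 1200 Myr.
Durations: Triassic 50.502, Tonian 280, Ordovician 41.6, Stenian 200, Cambrian 53.4, Quaternary 2.58 → longest is Tonian (280 Myr).

Quaternary → Triassic → Ordovician → Cambrian → Tonian → Stenian; total span 1200 Myr; longest is Tonian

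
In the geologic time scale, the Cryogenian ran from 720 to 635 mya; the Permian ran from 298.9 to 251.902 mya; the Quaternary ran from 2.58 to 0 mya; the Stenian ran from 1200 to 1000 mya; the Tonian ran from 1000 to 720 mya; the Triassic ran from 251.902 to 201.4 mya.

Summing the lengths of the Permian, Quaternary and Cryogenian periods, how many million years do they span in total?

Each duration: Permian = 46.998; Quaternary = 2.58; Cryogenian = 85.
Sum: 46.998 + 2.58 + 85 = 134.578 Myr.

134.578 million years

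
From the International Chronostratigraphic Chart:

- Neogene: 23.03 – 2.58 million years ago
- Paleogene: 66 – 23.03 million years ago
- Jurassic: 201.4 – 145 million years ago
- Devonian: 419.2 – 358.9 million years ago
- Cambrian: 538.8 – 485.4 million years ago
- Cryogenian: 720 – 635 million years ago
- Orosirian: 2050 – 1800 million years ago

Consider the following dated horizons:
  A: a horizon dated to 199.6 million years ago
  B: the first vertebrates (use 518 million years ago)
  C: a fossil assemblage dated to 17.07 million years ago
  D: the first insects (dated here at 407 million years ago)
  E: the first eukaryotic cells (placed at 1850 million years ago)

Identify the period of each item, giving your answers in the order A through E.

A — Jurassic; B — Cambrian; C — Neogene; D — Devonian; E — Orosirian

Match each age against the start–end ranges in the excerpt: A = 199.6 Ma → Jurassic (201.4–145); B = 518 Ma → Cambrian (538.8–485.4); C = 17.07 Ma → Neogene (23.03–2.58); D = 407 Ma → Devonian (419.2–358.9); E = 1850 Ma → Orosirian (2050–1800).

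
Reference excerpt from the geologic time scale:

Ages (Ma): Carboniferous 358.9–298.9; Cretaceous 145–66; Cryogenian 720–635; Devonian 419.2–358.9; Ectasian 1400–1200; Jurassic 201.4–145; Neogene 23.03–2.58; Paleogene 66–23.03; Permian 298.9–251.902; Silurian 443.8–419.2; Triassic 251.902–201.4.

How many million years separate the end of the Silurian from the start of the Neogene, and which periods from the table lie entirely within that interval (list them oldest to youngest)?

396.17 million years; Devonian, Carboniferous, Permian, Triassic, Jurassic, Cretaceous, Paleogene

End of Silurian = 419.2 Ma; start of Neogene = 23.03 Ma.
Gap = 419.2 − 23.03 = 396.17 Myr.
Periods wholly inside 419.2–23.03 Ma: Devonian (419.2–358.9), Carboniferous (358.9–298.9), Permian (298.9–251.902), Triassic (251.902–201.4), Jurassic (201.4–145), Cretaceous (145–66), Paleogene (66–23.03).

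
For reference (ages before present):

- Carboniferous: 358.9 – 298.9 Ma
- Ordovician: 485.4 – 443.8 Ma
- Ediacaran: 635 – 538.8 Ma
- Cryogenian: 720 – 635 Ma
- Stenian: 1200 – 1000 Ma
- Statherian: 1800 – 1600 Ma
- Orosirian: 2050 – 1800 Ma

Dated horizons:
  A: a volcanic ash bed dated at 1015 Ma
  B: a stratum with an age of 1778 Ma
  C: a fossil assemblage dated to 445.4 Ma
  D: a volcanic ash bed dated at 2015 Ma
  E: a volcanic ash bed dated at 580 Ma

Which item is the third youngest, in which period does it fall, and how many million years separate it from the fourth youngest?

A, in the Stenian; 763 million years to B

Smaller Ma means younger, so youngest first: C 445.4 < E 580 < A 1015 < B 1778 < D 2015.
Counting 3 along gives A (1015 Ma); the excerpt puts that inside the Stenian, 1200–1000 Ma.
Next in line is B (1778 Ma), and 1778 − 1015 = 763 Myr.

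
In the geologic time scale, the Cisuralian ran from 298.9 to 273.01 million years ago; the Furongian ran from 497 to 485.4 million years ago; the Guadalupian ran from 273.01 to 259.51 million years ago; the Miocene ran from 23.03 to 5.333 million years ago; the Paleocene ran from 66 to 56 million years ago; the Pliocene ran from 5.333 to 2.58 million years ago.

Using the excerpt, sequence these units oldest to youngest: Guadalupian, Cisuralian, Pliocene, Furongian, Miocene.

Furongian, then Cisuralian, then Guadalupian, then Miocene, then Pliocene

Sorting by start age (descending Ma, since larger Ma = older): Furongian began 497, Cisuralian began 298.9, Guadalupian began 273.01, Miocene began 23.03, Pliocene began 5.333.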